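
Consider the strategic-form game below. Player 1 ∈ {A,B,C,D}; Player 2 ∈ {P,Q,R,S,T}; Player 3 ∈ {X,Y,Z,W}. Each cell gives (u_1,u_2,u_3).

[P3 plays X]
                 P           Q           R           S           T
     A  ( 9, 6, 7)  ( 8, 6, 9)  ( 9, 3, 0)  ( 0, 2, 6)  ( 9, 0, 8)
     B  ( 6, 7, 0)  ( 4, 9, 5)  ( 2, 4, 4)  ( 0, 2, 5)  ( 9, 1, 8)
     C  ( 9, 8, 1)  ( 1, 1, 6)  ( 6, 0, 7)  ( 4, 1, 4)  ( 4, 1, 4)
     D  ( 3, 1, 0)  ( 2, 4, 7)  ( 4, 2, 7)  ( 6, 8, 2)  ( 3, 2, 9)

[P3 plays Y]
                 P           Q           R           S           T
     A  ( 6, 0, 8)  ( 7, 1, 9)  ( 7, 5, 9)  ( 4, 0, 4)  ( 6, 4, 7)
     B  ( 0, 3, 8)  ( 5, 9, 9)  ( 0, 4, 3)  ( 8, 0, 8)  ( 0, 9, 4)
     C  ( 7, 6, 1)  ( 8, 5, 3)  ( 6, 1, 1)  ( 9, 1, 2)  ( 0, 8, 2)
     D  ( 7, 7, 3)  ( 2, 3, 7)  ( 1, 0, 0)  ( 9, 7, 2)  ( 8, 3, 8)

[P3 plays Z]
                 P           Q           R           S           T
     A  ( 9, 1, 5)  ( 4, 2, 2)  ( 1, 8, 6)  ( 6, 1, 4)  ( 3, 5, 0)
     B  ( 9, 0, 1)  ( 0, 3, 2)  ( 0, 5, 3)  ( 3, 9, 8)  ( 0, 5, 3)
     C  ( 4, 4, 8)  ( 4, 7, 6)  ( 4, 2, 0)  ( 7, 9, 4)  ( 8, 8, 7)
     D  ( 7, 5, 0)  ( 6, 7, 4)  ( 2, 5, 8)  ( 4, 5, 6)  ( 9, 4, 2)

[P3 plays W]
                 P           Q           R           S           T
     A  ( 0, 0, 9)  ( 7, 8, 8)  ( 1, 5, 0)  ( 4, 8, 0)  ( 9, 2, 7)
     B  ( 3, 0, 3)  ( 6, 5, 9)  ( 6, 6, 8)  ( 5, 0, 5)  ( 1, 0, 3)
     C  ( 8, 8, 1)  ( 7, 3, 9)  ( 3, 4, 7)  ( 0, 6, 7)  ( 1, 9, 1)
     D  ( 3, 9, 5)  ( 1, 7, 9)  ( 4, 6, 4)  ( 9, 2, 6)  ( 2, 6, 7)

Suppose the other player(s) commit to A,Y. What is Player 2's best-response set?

u_2(P vs A,Y) = 0
u_2(Q vs A,Y) = 1
u_2(R vs A,Y) = 5
u_2(S vs A,Y) = 0
u_2(T vs A,Y) = 4
max payoff 5 at {R}

argmax u_2 = {R}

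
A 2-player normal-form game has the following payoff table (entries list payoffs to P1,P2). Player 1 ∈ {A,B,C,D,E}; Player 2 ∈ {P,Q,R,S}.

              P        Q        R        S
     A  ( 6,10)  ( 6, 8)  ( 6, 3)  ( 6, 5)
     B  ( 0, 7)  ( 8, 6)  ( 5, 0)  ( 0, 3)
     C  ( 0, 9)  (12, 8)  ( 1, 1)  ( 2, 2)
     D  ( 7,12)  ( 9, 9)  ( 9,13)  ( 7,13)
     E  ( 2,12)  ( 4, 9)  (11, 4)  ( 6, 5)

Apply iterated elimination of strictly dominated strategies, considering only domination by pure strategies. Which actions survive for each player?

P1 drop A (D beats it: P:7>6 Q:9>6 R:9>6 S:7>6)
P1 drop B (D beats it: P:7>0 Q:9>8 R:9>5 S:7>0)
P2 drop Q (P beats it: C:9>8 D:12>9 E:12>9)
P1 drop C (D beats it: P:7>0 R:9>1 S:7>2)
P1→{D,E} P2→{P,R,S}

Survivors P1:{D,E} P2:{P,R,S}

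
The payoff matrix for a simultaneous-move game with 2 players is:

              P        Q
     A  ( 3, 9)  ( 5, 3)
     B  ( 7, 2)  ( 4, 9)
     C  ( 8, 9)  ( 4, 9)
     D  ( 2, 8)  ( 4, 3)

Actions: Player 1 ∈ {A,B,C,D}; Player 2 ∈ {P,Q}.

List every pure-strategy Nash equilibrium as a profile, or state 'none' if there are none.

(A,P): not NE [P1→C gives 8>3]
(A,Q): not NE [P2→P gives 9>3]
(B,P): not NE [P1→C gives 8>7; P2→Q gives 9>2]
(B,Q): not NE [P1→A gives 5>4]
(C,P): NE
(C,Q): not NE [P1→A gives 5>4]
(D,P): not NE [P1→C gives 8>2]
(D,Q): not NE [P1→A gives 5>4; P2→P gives 8>3]

Nash profiles: (C,P)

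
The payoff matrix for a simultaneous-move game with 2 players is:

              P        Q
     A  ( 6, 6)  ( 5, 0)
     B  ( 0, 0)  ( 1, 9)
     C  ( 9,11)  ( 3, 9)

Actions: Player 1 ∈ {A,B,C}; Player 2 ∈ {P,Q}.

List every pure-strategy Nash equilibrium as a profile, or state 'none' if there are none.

Nash profiles: (C,P)

(A,P): not NE [P1→C gives 9>6]
(A,Q): not NE [P2→P gives 6>0]
(B,P): not NE [P1→C gives 9>0; P2→Q gives 9>0]
(B,Q): not NE [P1→A gives 5>1]
(C,P): NE
(C,Q): not NE [P1→A gives 5>3; P2→P gives 11>9]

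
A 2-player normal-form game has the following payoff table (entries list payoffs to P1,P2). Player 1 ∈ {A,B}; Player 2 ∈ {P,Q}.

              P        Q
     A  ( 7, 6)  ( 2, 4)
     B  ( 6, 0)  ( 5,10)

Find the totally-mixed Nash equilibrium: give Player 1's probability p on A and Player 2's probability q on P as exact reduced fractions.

(p,q) = (5/6, 3/4)

P1 indiff ⇒ q·7+(1-q)·2 = q·6+(1-q)·5 ⇒ q(1) = (1-q)(3) ⇒ q = 3/4
P2 indiff ⇒ p·6+(1-p)·0 = p·4+(1-p)·10 ⇒ p(2) = (1-p)(10) ⇒ p = 5/6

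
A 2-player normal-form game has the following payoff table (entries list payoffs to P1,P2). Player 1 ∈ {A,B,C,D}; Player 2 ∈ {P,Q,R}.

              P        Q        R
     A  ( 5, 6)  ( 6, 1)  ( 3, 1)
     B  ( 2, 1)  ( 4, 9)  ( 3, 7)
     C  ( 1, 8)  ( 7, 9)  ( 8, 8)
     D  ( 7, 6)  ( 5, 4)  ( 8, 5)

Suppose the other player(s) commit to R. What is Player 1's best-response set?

BR_1 = {C,D}

u_1(A vs R) = 3
u_1(B vs R) = 3
u_1(C vs R) = 8
u_1(D vs R) = 8
max payoff 8 at {C,D}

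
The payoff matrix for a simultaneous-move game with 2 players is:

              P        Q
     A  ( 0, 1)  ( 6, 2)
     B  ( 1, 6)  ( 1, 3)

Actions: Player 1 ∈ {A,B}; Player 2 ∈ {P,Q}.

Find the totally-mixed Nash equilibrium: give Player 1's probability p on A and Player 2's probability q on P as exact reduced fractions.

P1 indiff ⇒ q·0+(1-q)·6 = q·1+(1-q)·1 ⇒ q(-1) = (1-q)(-5) ⇒ q = 5/6
P2 indiff ⇒ p·1+(1-p)·6 = p·2+(1-p)·3 ⇒ p(-1) = (1-p)(-3) ⇒ p = 3/4

p=3/4, q=5/6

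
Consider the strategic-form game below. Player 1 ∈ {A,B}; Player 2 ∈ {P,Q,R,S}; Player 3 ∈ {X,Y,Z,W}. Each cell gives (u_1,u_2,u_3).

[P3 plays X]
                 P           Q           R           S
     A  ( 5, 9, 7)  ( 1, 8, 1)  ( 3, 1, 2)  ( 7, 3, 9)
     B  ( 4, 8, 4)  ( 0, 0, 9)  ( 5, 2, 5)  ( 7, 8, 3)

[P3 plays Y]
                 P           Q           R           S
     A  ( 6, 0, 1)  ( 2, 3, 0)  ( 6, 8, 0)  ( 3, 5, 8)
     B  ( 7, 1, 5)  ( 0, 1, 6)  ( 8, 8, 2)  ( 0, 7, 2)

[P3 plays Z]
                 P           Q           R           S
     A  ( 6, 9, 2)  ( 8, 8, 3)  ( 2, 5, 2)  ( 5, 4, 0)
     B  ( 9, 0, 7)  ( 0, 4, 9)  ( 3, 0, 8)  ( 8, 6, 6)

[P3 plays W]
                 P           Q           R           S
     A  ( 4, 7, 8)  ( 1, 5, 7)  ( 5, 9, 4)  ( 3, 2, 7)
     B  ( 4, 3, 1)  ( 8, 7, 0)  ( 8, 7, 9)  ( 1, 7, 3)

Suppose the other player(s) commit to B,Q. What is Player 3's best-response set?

P3 best: {X,Z}

u_3(X vs B,Q) = 9
u_3(Y vs B,Q) = 6
u_3(Z vs B,Q) = 9
u_3(W vs B,Q) = 0
max payoff 9 at {X,Z}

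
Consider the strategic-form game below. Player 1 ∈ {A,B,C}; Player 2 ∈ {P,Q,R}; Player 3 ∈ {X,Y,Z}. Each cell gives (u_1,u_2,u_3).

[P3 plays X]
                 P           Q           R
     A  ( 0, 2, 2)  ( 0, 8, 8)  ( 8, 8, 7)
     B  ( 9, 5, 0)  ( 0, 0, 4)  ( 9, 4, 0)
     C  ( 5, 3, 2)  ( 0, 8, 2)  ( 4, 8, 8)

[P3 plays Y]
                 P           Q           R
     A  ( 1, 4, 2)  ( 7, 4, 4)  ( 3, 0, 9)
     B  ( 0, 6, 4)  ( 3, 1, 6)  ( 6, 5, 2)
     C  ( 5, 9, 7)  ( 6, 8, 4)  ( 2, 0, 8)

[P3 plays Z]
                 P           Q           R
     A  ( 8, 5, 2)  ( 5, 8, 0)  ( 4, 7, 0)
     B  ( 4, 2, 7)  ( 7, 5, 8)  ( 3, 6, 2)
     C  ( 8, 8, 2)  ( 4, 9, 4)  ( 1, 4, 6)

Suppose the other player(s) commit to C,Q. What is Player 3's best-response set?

BR_3 = {Y,Z}

u_3(X vs C,Q) = 2
u_3(Y vs C,Q) = 4
u_3(Z vs C,Q) = 4
max payoff 4 at {Y,Z}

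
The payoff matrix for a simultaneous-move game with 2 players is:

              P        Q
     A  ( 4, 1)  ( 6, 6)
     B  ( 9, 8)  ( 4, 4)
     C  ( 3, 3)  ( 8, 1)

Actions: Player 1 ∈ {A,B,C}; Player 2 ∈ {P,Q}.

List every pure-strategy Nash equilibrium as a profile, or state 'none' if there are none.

NE set: (B,P)

(A,P): not NE [P1→B gives 9>4; P2→Q gives 6>1]
(A,Q): not NE [P1→C gives 8>6]
(B,P): NE
(B,Q): not NE [P1→C gives 8>4; P2→P gives 8>4]
(C,P): not NE [P1→B gives 9>3]
(C,Q): not NE [P2→P gives 3>1]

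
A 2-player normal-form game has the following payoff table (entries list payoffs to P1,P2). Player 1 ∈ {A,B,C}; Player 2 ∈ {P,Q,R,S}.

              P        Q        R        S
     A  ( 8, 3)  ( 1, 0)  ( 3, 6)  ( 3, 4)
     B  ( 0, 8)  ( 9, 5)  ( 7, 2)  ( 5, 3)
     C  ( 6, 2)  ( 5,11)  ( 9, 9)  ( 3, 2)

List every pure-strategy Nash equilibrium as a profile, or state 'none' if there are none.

(A,P): not NE [P2→R gives 6>3]
(A,Q): not NE [P1→B gives 9>1; P2→R gives 6>0]
(A,R): not NE [P1→C gives 9>3]
(A,S): not NE [P1→B gives 5>3; P2→R gives 6>4]
(B,P): not NE [P1→A gives 8>0]
(B,Q): not NE [P2→P gives 8>5]
(B,R): not NE [P1→C gives 9>7; P2→P gives 8>2]
(B,S): not NE [P2→P gives 8>3]
(C,P): not NE [P1→A gives 8>6; P2→Q gives 11>2]
(C,Q): not NE [P1→B gives 9>5]
(C,R): not NE [P2→Q gives 11>9]
(C,S): not NE [P1→B gives 5>3; P2→Q gives 11>2]

Equilibria: none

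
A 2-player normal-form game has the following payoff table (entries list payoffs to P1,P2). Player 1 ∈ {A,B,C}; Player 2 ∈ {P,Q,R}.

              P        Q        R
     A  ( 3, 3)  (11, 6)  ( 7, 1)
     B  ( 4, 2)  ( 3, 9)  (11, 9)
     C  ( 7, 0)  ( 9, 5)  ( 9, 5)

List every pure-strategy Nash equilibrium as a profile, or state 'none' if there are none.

Nash profiles: (A,Q), (B,R)

(A,P): not NE [P1→C gives 7>3; P2→Q gives 6>3]
(A,Q): NE
(A,R): not NE [P1→B gives 11>7; P2→Q gives 6>1]
(B,P): not NE [P1→C gives 7>4; P2→R gives 9>2]
(B,Q): not NE [P1→A gives 11>3]
(B,R): NE
(C,P): not NE [P2→R gives 5>0]
(C,Q): not NE [P1→A gives 11>9]
(C,R): not NE [P1→B gives 11>9]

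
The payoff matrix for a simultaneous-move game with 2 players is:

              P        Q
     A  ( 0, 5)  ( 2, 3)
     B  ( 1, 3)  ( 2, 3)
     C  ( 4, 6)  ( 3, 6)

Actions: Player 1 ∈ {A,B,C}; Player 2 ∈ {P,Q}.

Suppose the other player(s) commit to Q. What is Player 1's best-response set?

u_1(A vs Q) = 2
u_1(B vs Q) = 2
u_1(C vs Q) = 3
max payoff 3 at {C}

argmax u_1 = {C}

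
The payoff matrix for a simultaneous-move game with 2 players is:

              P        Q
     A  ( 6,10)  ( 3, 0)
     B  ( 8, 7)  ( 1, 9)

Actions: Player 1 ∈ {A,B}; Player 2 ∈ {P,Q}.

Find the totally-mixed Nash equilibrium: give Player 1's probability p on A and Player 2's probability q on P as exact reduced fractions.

(p,q) = (1/6, 1/2)

P1 indiff ⇒ q·6+(1-q)·3 = q·8+(1-q)·1 ⇒ q(-2) = (1-q)(-2) ⇒ q = 1/2
P2 indiff ⇒ p·10+(1-p)·7 = p·0+(1-p)·9 ⇒ p(10) = (1-p)(2) ⇒ p = 1/6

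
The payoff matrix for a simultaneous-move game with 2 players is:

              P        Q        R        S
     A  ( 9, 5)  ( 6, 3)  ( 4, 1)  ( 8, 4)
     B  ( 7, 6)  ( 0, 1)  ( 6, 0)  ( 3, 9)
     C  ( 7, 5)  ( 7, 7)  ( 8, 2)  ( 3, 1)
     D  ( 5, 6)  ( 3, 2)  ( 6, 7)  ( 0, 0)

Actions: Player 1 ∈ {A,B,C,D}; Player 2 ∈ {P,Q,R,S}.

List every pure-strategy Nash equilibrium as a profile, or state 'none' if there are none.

(A,P): NE
(A,Q): not NE [P1→C gives 7>6; P2→P gives 5>3]
(A,R): not NE [P1→C gives 8>4; P2→P gives 5>1]
(A,S): not NE [P2→P gives 5>4]
(B,P): not NE [P1→A gives 9>7; P2→S gives 9>6]
(B,Q): not NE [P1→C gives 7>0; P2→S gives 9>1]
(B,R): not NE [P1→C gives 8>6; P2→S gives 9>0]
(B,S): not NE [P1→A gives 8>3]
(C,P): not NE [P1→A gives 9>7; P2→Q gives 7>5]
(C,Q): NE
(C,R): not NE [P2→Q gives 7>2]
(C,S): not NE [P1→A gives 8>3; P2→Q gives 7>1]
(D,P): not NE [P1→A gives 9>5; P2→R gives 7>6]
(D,Q): not NE [P1→C gives 7>3; P2→R gives 7>2]
(D,R): not NE [P1→C gives 8>6]
(D,S): not NE [P1→A gives 8>0; P2→R gives 7>0]

PSNE = {(A,P), (C,Q)}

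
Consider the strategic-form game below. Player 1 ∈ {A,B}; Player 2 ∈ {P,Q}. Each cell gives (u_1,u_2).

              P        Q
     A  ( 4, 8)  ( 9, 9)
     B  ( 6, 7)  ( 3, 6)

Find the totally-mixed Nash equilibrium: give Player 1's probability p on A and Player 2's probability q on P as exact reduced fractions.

P1 indiff ⇒ q·4+(1-q)·9 = q·6+(1-q)·3 ⇒ q(-2) = (1-q)(-6) ⇒ q = 3/4
P2 indiff ⇒ p·8+(1-p)·7 = p·9+(1-p)·6 ⇒ p(-1) = (1-p)(-1) ⇒ p = 1/2

(p,q) = (1/2, 3/4)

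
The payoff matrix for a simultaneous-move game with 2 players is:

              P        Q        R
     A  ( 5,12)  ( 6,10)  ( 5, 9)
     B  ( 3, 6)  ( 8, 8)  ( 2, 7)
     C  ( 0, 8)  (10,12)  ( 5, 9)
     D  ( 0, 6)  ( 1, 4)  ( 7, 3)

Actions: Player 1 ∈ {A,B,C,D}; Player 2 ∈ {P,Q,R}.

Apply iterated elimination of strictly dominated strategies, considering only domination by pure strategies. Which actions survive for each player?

IESDS → P1:{A,B,C} P2:{P,Q}

P2 drop R (Q beats it: A:10>9 B:8>7 C:12>9 D:4>3)
P1 drop D (A beats it: P:5>0 Q:6>1)
P1→{A,B,C} P2→{P,Q}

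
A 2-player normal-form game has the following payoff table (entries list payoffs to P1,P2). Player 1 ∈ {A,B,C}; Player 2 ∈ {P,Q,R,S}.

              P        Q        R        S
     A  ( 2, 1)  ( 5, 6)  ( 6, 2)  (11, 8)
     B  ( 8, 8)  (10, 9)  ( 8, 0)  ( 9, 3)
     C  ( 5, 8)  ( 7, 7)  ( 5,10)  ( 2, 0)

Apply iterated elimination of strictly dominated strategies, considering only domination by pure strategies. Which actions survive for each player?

IESDS → P1:{A,B} P2:{Q,S}

P1 drop C (B beats it: P:8>5 Q:10>7 R:8>5 S:9>2)
P2 drop P (Q beats it: A:6>1 B:9>8)
P2 drop R (Q beats it: A:6>2 B:9>0)
P1→{A,B} P2→{Q,S}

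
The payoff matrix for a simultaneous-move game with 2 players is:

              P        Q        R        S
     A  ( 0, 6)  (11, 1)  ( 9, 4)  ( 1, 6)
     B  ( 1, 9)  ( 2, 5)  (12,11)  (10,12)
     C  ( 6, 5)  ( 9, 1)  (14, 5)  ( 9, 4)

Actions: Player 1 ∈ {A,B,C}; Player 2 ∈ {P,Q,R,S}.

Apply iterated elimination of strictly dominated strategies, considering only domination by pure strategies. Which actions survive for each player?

P2 drop Q (P beats it: A:6>1 B:9>5 C:5>1)
P1 drop A (B beats it: P:1>0 R:12>9 S:10>1)
P1→{B,C} P2→{P,R,S}

IESDS → P1:{B,C} P2:{P,R,S}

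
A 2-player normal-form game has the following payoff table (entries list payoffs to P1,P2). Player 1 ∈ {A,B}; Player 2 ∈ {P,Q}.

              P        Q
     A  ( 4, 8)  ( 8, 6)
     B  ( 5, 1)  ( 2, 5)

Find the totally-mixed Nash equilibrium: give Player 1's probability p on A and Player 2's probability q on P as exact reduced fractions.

P1 indiff ⇒ q·4+(1-q)·8 = q·5+(1-q)·2 ⇒ q(-1) = (1-q)(-6) ⇒ q = 6/7
P2 indiff ⇒ p·8+(1-p)·1 = p·6+(1-p)·5 ⇒ p(2) = (1-p)(4) ⇒ p = 2/3

(p,q) = (2/3, 6/7)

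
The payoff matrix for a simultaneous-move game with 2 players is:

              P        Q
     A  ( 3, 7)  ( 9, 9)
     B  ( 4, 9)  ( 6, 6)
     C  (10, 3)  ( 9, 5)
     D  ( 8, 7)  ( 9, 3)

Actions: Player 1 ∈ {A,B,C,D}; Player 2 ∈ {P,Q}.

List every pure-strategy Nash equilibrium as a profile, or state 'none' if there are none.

(A,P): not NE [P1→C gives 10>3; P2→Q gives 9>7]
(A,Q): NE
(B,P): not NE [P1→C gives 10>4]
(B,Q): not NE [P1→D gives 9>6; P2→P gives 9>6]
(C,P): not NE [P2→Q gives 5>3]
(C,Q): NE
(D,P): not NE [P1→C gives 10>8]
(D,Q): not NE [P2→P gives 7>3]

NE set: (A,Q), (C,Q)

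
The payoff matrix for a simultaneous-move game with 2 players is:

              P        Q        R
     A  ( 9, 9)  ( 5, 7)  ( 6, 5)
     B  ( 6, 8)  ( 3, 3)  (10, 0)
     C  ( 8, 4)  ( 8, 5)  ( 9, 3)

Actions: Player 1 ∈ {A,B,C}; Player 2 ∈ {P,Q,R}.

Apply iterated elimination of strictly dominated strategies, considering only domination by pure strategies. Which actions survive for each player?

P2 drop R (P beats it: A:9>5 B:8>0 C:4>3)
P1 drop B (A beats it: P:9>6 Q:5>3)
P1→{A,C} P2→{P,Q}

Survivors P1:{A,C} P2:{P,Q}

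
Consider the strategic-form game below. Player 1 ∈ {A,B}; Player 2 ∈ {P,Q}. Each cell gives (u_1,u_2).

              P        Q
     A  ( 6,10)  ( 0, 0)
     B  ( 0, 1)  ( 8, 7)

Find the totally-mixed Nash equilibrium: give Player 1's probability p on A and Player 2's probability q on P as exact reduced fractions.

P1 indiff ⇒ q·6+(1-q)·0 = q·0+(1-q)·8 ⇒ q(6) = (1-q)(8) ⇒ q = 4/7
P2 indiff ⇒ p·10+(1-p)·1 = p·0+(1-p)·7 ⇒ p(10) = (1-p)(6) ⇒ p = 3/8

(p,q) = (3/8, 4/7)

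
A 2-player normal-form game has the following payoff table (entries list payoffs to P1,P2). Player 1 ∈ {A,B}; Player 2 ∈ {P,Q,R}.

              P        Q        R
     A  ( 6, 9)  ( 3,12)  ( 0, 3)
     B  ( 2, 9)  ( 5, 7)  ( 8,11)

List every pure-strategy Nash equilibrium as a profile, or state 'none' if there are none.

(A,P): not NE [P2→Q gives 12>9]
(A,Q): not NE [P1→B gives 5>3]
(A,R): not NE [P1→B gives 8>0; P2→Q gives 12>3]
(B,P): not NE [P1→A gives 6>2; P2→R gives 11>9]
(B,Q): not NE [P2→R gives 11>7]
(B,R): NE

Nash profiles: (B,R)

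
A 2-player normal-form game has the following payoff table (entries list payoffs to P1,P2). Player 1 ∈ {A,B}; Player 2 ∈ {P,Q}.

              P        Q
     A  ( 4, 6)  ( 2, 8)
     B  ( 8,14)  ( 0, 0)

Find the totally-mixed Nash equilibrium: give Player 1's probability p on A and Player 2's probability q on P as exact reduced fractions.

p=7/8, q=1/3

P1 indiff ⇒ q·4+(1-q)·2 = q·8+(1-q)·0 ⇒ q(-4) = (1-q)(-2) ⇒ q = 1/3
P2 indiff ⇒ p·6+(1-p)·14 = p·8+(1-p)·0 ⇒ p(-2) = (1-p)(-14) ⇒ p = 7/8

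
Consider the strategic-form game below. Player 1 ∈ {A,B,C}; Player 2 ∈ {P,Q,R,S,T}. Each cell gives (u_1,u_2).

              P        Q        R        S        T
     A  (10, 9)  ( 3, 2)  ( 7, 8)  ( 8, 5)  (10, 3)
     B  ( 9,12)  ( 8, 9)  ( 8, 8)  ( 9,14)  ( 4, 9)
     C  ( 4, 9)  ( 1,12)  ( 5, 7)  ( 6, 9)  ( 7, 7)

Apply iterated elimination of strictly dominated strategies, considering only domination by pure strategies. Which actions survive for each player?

IESDS → P1:{A,B} P2:{P,S}

P1 drop C (A beats it: P:10>4 Q:3>1 R:7>5 S:8>6 T:10>7)
P2 drop Q (P beats it: A:9>2 B:12>9)
P2 drop R (P beats it: A:9>8 B:12>8)
P2 drop T (P beats it: A:9>3 B:12>9)
P1→{A,B} P2→{P,S}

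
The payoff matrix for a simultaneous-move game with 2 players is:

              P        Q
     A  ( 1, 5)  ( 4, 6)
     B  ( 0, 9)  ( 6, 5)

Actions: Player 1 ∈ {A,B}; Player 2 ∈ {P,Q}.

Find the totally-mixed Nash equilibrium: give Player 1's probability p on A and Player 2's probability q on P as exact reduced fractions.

P1 indiff ⇒ q·1+(1-q)·4 = q·0+(1-q)·6 ⇒ q(1) = (1-q)(2) ⇒ q = 2/3
P2 indiff ⇒ p·5+(1-p)·9 = p·6+(1-p)·5 ⇒ p(-1) = (1-p)(-4) ⇒ p = 4/5

P1 mixes 4/5 on A; P2 mixes 2/3 on P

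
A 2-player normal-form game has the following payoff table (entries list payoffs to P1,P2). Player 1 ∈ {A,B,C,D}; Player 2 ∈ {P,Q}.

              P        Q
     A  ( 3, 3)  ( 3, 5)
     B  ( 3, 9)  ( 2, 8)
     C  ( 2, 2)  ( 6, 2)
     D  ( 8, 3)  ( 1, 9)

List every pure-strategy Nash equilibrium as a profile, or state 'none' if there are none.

(A,P): not NE [P1→D gives 8>3; P2→Q gives 5>3]
(A,Q): not NE [P1→C gives 6>3]
(B,P): not NE [P1→D gives 8>3]
(B,Q): not NE [P1→C gives 6>2; P2→P gives 9>8]
(C,P): not NE [P1→D gives 8>2]
(C,Q): NE
(D,P): not NE [P2→Q gives 9>3]
(D,Q): not NE [P1→C gives 6>1]

NE set: (C,Q)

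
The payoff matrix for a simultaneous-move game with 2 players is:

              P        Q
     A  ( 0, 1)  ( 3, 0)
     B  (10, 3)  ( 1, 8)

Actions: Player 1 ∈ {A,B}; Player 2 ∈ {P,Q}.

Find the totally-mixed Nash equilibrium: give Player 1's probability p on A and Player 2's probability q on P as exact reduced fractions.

(p,q) = (5/6, 1/6)

P1 indiff ⇒ q·0+(1-q)·3 = q·10+(1-q)·1 ⇒ q(-10) = (1-q)(-2) ⇒ q = 1/6
P2 indiff ⇒ p·1+(1-p)·3 = p·0+(1-p)·8 ⇒ p(1) = (1-p)(5) ⇒ p = 5/6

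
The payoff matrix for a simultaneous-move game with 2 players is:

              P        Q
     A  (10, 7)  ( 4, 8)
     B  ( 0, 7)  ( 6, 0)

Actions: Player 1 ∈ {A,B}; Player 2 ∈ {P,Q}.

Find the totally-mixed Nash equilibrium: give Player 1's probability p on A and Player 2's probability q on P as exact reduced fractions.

p=7/8, q=1/6

P1 indiff ⇒ q·10+(1-q)·4 = q·0+(1-q)·6 ⇒ q(10) = (1-q)(2) ⇒ q = 1/6
P2 indiff ⇒ p·7+(1-p)·7 = p·8+(1-p)·0 ⇒ p(-1) = (1-p)(-7) ⇒ p = 7/8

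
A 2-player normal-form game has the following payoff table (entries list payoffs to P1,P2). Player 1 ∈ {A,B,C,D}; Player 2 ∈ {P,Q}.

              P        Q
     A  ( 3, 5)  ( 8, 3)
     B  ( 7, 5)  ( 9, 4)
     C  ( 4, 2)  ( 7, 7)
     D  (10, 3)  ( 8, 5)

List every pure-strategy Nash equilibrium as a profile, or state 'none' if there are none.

(A,P): not NE [P1→D gives 10>3]
(A,Q): not NE [P1→B gives 9>8; P2→P gives 5>3]
(B,P): not NE [P1→D gives 10>7]
(B,Q): not NE [P2→P gives 5>4]
(C,P): not NE [P1→D gives 10>4; P2→Q gives 7>2]
(C,Q): not NE [P1→B gives 9>7]
(D,P): not NE [P2→Q gives 5>3]
(D,Q): not NE [P1→B gives 9>8]

Equilibria: none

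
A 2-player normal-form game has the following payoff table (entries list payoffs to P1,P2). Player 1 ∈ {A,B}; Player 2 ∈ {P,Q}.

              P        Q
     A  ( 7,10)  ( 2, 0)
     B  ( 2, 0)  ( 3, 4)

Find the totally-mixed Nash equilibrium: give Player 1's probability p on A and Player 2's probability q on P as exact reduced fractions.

P1 indiff ⇒ q·7+(1-q)·2 = q·2+(1-q)·3 ⇒ q(5) = (1-q)(1) ⇒ q = 1/6
P2 indiff ⇒ p·10+(1-p)·0 = p·0+(1-p)·4 ⇒ p(10) = (1-p)(4) ⇒ p = 2/7

P1 mixes 2/7 on A; P2 mixes 1/6 on P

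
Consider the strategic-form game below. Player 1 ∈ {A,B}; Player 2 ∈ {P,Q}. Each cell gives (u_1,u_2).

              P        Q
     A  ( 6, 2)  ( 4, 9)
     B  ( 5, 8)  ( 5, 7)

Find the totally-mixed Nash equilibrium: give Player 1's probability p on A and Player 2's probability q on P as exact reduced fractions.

P1 indiff ⇒ q·6+(1-q)·4 = q·5+(1-q)·5 ⇒ q(1) = (1-q)(1) ⇒ q = 1/2
P2 indiff ⇒ p·2+(1-p)·8 = p·9+(1-p)·7 ⇒ p(-7) = (1-p)(-1) ⇒ p = 1/8

p=1/8, q=1/2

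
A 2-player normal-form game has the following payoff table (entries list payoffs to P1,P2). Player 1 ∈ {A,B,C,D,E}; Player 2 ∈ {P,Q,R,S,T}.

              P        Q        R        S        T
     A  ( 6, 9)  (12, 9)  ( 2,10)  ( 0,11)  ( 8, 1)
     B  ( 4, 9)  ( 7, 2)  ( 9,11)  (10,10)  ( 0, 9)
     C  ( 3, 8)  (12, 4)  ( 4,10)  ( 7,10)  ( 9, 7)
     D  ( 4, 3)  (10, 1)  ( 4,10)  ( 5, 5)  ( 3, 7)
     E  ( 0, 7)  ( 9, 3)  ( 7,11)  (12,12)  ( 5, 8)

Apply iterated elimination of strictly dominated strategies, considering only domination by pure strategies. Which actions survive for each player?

IESDS → P1:{B,E} P2:{R,S}

P2 drop P (R beats it: A:10>9 B:11>9 C:10>8 D:10>3 E:11>7)
P2 drop Q (R beats it: A:10>9 B:11>2 C:10>4 D:10>1 E:11>3)
P1 drop A (C beats it: R:4>2 S:7>0 T:9>8)
P1 drop D (E beats it: R:7>4 S:12>5 T:5>3)
P2 drop T (R beats it: B:11>9 C:10>7 E:11>8)
P1 drop C (B beats it: R:9>4 S:10>7)
P1→{B,E} P2→{R,S}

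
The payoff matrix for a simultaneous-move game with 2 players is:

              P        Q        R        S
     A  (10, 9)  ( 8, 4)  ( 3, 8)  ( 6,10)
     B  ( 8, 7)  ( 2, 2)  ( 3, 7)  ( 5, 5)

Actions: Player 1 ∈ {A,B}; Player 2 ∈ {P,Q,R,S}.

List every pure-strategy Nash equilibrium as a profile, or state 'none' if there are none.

(A,P): not NE [P2→S gives 10>9]
(A,Q): not NE [P2→S gives 10>4]
(A,R): not NE [P2→S gives 10>8]
(A,S): NE
(B,P): not NE [P1→A gives 10>8]
(B,Q): not NE [P1→A gives 8>2; P2→R gives 7>2]
(B,R): NE
(B,S): not NE [P1→A gives 6>5; P2→R gives 7>5]

PSNE = {(A,S), (B,R)}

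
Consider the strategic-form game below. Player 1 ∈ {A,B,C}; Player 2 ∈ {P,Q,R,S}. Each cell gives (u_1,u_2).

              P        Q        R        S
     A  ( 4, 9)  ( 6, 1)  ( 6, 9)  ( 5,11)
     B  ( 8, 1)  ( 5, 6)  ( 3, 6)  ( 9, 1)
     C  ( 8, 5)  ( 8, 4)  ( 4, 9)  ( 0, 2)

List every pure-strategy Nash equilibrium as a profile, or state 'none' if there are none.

(A,P): not NE [P1→C gives 8>4; P2→S gives 11>9]
(A,Q): not NE [P1→C gives 8>6; P2→S gives 11>1]
(A,R): not NE [P2→S gives 11>9]
(A,S): not NE [P1→B gives 9>5]
(B,P): not NE [P2→R gives 6>1]
(B,Q): not NE [P1→C gives 8>5]
(B,R): not NE [P1→A gives 6>3]
(B,S): not NE [P2→R gives 6>1]
(C,P): not NE [P2→R gives 9>5]
(C,Q): not NE [P2→R gives 9>4]
(C,R): not NE [P1→A gives 6>4]
(C,S): not NE [P1→B gives 9>0; P2→R gives 9>2]

PSNE: ∅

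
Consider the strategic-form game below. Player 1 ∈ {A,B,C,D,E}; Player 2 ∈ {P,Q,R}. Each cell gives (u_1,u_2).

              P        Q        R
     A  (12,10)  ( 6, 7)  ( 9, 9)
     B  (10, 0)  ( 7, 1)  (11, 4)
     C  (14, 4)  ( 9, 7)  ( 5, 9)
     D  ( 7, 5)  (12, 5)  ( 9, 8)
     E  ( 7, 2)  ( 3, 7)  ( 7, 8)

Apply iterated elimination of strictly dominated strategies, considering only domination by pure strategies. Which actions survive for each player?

P1 drop E (A beats it: P:12>7 Q:6>3 R:9>7)
P2 drop Q (R beats it: A:9>7 B:4>1 C:9>7 D:8>5)
P1 drop D (B beats it: P:10>7 R:11>9)
P1→{A,B,C} P2→{P,R}

IESDS → P1:{A,B,C} P2:{P,R}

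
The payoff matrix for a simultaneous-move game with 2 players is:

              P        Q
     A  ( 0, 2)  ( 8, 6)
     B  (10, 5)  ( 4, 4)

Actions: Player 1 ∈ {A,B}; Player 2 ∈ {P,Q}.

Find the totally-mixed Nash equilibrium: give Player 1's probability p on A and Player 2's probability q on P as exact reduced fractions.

P1 indiff ⇒ q·0+(1-q)·8 = q·10+(1-q)·4 ⇒ q(-10) = (1-q)(-4) ⇒ q = 2/7
P2 indiff ⇒ p·2+(1-p)·5 = p·6+(1-p)·4 ⇒ p(-4) = (1-p)(-1) ⇒ p = 1/5

(p,q) = (1/5, 2/7)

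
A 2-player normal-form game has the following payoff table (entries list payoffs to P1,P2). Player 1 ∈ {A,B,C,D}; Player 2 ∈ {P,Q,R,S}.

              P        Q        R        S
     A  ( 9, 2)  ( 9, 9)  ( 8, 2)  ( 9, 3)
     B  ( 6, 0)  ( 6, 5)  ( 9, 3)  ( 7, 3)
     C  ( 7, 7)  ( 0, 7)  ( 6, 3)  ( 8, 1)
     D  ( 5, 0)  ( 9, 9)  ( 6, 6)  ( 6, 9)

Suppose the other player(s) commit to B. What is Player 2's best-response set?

u_2(P vs B) = 0
u_2(Q vs B) = 5
u_2(R vs B) = 3
u_2(S vs B) = 3
max payoff 5 at {Q}

BR_2 = {Q}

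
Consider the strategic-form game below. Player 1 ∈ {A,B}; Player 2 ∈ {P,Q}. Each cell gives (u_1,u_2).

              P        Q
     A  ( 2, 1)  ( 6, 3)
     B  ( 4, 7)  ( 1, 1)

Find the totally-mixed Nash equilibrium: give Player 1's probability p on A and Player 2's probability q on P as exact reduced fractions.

P1 indiff ⇒ q·2+(1-q)·6 = q·4+(1-q)·1 ⇒ q(-2) = (1-q)(-5) ⇒ q = 5/7
P2 indiff ⇒ p·1+(1-p)·7 = p·3+(1-p)·1 ⇒ p(-2) = (1-p)(-6) ⇒ p = 3/4

(p,q) = (3/4, 5/7)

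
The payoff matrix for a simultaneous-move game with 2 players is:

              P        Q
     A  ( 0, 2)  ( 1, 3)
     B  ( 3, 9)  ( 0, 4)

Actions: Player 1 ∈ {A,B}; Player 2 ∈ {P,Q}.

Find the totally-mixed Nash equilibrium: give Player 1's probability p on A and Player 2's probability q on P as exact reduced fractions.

P1 indiff ⇒ q·0+(1-q)·1 = q·3+(1-q)·0 ⇒ q(-3) = (1-q)(-1) ⇒ q = 1/4
P2 indiff ⇒ p·2+(1-p)·9 = p·3+(1-p)·4 ⇒ p(-1) = (1-p)(-5) ⇒ p = 5/6

p=5/6, q=1/4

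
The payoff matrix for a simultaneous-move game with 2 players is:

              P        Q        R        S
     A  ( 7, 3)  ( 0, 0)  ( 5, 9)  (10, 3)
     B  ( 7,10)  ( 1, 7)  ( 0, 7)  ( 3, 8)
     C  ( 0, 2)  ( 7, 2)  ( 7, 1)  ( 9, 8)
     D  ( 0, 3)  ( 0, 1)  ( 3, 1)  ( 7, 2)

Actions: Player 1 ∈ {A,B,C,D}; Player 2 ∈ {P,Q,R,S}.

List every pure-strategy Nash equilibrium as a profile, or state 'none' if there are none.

(A,P): not NE [P2→R gives 9>3]
(A,Q): not NE [P1→C gives 7>0; P2→R gives 9>0]
(A,R): not NE [P1→C gives 7>5]
(A,S): not NE [P2→R gives 9>3]
(B,P): NE
(B,Q): not NE [P1→C gives 7>1; P2→P gives 10>7]
(B,R): not NE [P1→C gives 7>0; P2→P gives 10>7]
(B,S): not NE [P1→A gives 10>3; P2→P gives 10>8]
(C,P): not NE [P1→B gives 7>0; P2→S gives 8>2]
(C,Q): not NE [P2→S gives 8>2]
(C,R): not NE [P2→S gives 8>1]
(C,S): not NE [P1→A gives 10>9]
(D,P): not NE [P1→B gives 7>0]
(D,Q): not NE [P1→C gives 7>0; P2→P gives 3>1]
(D,R): not NE [P1→C gives 7>3; P2→P gives 3>1]
(D,S): not NE [P1→A gives 10>7; P2→P gives 3>2]

Nash profiles: (B,P)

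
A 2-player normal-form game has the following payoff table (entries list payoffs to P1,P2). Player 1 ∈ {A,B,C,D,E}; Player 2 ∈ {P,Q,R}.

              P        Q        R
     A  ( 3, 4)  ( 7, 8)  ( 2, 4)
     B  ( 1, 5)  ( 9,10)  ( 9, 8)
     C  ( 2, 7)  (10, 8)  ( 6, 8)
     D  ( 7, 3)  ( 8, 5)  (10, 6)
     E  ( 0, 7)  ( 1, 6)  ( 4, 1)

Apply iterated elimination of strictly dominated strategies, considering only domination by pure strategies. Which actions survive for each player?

Survivors P1:{B,C,D} P2:{Q,R}

P1 drop A (D beats it: P:7>3 Q:8>7 R:10>2)
P1 drop E (B beats it: P:1>0 Q:9>1 R:9>4)
P2 drop P (Q beats it: B:10>5 C:8>7 D:5>3)
P1→{B,C,D} P2→{Q,R}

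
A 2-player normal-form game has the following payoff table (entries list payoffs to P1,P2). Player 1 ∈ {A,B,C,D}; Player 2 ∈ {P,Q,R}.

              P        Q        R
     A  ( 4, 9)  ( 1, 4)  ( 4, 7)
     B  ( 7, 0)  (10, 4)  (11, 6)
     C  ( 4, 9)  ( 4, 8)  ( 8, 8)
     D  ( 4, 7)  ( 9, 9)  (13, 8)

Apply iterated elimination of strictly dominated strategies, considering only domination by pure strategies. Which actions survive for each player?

IESDS → P1:{B,D} P2:{Q,R}

P1 drop A (B beats it: P:7>4 Q:10>1 R:11>4)
P1 drop C (B beats it: P:7>4 Q:10>4 R:11>8)
P2 drop P (Q beats it: B:4>0 D:9>7)
P1→{B,D} P2→{Q,R}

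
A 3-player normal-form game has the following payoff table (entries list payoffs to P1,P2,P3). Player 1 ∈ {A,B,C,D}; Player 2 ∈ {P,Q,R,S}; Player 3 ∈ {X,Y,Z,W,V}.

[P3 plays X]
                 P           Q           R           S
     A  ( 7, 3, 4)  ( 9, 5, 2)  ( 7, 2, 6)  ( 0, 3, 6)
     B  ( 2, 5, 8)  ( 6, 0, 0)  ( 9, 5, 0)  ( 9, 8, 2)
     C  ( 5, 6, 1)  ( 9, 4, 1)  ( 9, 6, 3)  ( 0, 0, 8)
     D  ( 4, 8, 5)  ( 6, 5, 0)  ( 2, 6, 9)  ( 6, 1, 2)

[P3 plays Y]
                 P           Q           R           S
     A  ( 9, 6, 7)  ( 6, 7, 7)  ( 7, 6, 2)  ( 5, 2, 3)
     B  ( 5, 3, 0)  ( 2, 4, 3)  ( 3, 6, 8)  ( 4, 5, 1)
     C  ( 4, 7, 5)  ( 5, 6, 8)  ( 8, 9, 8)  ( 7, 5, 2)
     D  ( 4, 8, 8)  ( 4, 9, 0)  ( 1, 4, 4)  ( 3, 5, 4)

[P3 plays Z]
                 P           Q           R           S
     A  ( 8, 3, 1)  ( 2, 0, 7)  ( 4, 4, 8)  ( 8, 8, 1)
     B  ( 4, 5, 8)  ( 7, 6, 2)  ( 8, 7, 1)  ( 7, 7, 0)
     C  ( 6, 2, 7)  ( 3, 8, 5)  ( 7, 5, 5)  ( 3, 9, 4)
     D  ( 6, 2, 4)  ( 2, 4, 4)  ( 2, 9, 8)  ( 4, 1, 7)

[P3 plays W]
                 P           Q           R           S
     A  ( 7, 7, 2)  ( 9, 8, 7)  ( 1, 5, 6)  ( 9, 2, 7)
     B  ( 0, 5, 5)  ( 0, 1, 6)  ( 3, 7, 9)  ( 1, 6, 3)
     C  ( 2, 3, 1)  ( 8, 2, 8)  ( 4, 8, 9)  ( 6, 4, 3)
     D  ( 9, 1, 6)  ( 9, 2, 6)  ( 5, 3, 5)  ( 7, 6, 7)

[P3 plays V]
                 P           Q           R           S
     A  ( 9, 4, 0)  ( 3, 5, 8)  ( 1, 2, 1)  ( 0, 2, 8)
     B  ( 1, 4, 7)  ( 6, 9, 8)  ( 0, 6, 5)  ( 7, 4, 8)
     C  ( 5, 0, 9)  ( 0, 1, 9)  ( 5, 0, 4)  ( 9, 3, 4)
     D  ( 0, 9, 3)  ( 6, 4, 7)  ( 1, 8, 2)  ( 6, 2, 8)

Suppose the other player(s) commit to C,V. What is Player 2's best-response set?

argmax u_2 = {S}

u_2(P vs C,V) = 0
u_2(Q vs C,V) = 1
u_2(R vs C,V) = 0
u_2(S vs C,V) = 3
max payoff 3 at {S}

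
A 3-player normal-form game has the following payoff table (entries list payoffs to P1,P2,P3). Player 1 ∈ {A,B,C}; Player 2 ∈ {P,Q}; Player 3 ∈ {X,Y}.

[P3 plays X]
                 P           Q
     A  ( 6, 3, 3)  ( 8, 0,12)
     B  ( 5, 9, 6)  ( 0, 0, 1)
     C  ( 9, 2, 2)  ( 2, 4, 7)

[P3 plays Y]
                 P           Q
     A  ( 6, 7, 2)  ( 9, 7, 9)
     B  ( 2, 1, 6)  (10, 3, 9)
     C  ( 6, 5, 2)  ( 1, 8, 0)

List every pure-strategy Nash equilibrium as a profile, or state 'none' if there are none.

(A,P,X): not NE [P1→C gives 9>6]
(A,P,Y): not NE [P3→X gives 3>2]
(A,Q,X): not NE [P2→P gives 3>0]
(A,Q,Y): not NE [P1→B gives 10>9; P3→X gives 12>9]
(B,P,X): not NE [P1→C gives 9>5]
(B,P,Y): not NE [P1→C gives 6>2; P2→Q gives 3>1]
(B,Q,X): not NE [P1→A gives 8>0; P2→P gives 9>0; P3→Y gives 9>1]
(B,Q,Y): NE
(C,P,X): not NE [P2→Q gives 4>2]
(C,P,Y): not NE [P2→Q gives 8>5]
(C,Q,X): not NE [P1→A gives 8>2]
(C,Q,Y): not NE [P1→B gives 10>1; P3→X gives 7>0]

PSNE = {(B,Q,Y)}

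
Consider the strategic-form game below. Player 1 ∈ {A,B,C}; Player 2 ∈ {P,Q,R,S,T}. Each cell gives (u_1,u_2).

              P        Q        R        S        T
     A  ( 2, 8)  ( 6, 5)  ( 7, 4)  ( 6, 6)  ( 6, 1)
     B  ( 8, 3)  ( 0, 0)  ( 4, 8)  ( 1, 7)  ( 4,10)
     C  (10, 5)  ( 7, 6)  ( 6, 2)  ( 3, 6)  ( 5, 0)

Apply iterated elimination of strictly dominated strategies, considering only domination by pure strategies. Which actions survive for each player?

P1 drop B (C beats it: P:10>8 Q:7>0 R:6>4 S:3>1 T:5>4)
P2 drop R (P beats it: A:8>4 C:5>2)
P2 drop T (P beats it: A:8>1 C:5>0)
P1→{A,C} P2→{P,Q,S}

Survivors P1:{A,C} P2:{P,Q,S}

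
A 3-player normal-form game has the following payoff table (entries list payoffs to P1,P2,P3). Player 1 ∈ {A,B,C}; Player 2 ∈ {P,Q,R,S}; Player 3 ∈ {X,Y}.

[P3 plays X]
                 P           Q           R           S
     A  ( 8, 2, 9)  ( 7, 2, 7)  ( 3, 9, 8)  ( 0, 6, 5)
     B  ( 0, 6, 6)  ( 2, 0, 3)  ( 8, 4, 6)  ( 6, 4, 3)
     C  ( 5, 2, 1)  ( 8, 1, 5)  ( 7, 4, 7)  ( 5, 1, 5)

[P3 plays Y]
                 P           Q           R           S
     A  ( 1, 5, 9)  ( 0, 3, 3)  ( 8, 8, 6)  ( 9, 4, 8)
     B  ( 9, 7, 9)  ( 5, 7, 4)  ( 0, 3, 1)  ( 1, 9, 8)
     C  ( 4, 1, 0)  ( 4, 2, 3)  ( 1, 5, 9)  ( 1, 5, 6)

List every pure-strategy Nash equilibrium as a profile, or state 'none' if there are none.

(A,P,X): not NE [P2→R gives 9>2]
(A,P,Y): not NE [P1→B gives 9>1; P2→R gives 8>5]
(A,Q,X): not NE [P1→C gives 8>7; P2→R gives 9>2]
(A,Q,Y): not NE [P1→B gives 5>0; P2→R gives 8>3; P3→X gives 7>3]
(A,R,X): not NE [P1→B gives 8>3]
(A,R,Y): not NE [P3→X gives 8>6]
(A,S,X): not NE [P1→B gives 6>0; P2→R gives 9>6; P3→Y gives 8>5]
(A,S,Y): not NE [P2→R gives 8>4]
(B,P,X): not NE [P1→A gives 8>0; P3→Y gives 9>6]
(B,P,Y): not NE [P2→S gives 9>7]
(B,Q,X): not NE [P1→C gives 8>2; P2→P gives 6>0; P3→Y gives 4>3]
(B,Q,Y): not NE [P2→S gives 9>7]
(B,R,X): not NE [P2→P gives 6>4]
(B,R,Y): not NE [P1→A gives 8>0; P2→S gives 9>3; P3→X gives 6>1]
(B,S,X): not NE [P2→P gives 6>4; P3→Y gives 8>3]
(B,S,Y): not NE [P1→A gives 9>1]
(C,P,X): not NE [P1→A gives 8>5; P2→R gives 4>2]
(C,P,Y): not NE [P1→B gives 9>4; P2→S gives 5>1; P3→X gives 1>0]
(C,Q,X): not NE [P2→R gives 4>1]
(C,Q,Y): not NE [P1→B gives 5>4; P2→S gives 5>2; P3→X gives 5>3]
(C,R,X): not NE [P1→B gives 8>7; P3→Y gives 9>7]
(C,R,Y): not NE [P1→A gives 8>1]
(C,S,X): not NE [P1→B gives 6>5; P2→R gives 4>1; P3→Y gives 6>5]
(C,S,Y): not NE [P1→A gives 9>1]

Equilibria: none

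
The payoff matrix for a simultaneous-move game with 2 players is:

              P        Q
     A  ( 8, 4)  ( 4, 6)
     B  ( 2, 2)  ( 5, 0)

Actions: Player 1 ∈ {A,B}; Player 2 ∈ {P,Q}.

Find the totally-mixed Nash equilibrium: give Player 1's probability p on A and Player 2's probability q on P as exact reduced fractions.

P1 indiff ⇒ q·8+(1-q)·4 = q·2+(1-q)·5 ⇒ q(6) = (1-q)(1) ⇒ q = 1/7
P2 indiff ⇒ p·4+(1-p)·2 = p·6+(1-p)·0 ⇒ p(-2) = (1-p)(-2) ⇒ p = 1/2

p=1/2, q=1/7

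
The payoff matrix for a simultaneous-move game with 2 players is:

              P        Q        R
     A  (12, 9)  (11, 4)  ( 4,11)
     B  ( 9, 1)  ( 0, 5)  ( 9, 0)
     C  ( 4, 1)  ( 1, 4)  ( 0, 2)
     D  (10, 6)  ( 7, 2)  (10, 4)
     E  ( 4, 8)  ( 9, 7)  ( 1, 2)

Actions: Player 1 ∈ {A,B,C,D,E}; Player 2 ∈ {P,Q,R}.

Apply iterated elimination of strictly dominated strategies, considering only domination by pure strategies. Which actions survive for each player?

P1 drop B (D beats it: P:10>9 Q:7>0 R:10>9)
P1 drop C (A beats it: P:12>4 Q:11>1 R:4>0)
P1 drop E (A beats it: P:12>4 Q:11>9 R:4>1)
P2 drop Q (P beats it: A:9>4 D:6>2)
P1→{A,D} P2→{P,R}

Remaining: P1:{A,D} P2:{P,R}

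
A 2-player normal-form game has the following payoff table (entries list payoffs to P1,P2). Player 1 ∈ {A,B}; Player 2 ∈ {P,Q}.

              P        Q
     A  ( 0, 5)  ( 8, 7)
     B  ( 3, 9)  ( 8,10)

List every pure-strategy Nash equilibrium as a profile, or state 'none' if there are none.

(A,P): not NE [P1→B gives 3>0; P2→Q gives 7>5]
(A,Q): NE
(B,P): not NE [P2→Q gives 10>9]
(B,Q): NE

PSNE = {(A,Q), (B,Q)}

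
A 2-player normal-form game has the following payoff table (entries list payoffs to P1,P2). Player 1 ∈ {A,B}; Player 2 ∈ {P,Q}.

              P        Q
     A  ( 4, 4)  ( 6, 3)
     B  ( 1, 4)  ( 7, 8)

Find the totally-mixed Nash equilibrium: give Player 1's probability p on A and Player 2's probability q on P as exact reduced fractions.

p=4/5, q=1/4

P1 indiff ⇒ q·4+(1-q)·6 = q·1+(1-q)·7 ⇒ q(3) = (1-q)(1) ⇒ q = 1/4
P2 indiff ⇒ p·4+(1-p)·4 = p·3+(1-p)·8 ⇒ p(1) = (1-p)(4) ⇒ p = 4/5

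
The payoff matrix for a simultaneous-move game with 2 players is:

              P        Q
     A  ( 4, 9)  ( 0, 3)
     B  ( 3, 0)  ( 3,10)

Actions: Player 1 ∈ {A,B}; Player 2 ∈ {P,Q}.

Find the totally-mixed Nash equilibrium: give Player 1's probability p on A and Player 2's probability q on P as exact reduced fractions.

P1 indiff ⇒ q·4+(1-q)·0 = q·3+(1-q)·3 ⇒ q(1) = (1-q)(3) ⇒ q = 3/4
P2 indiff ⇒ p·9+(1-p)·0 = p·3+(1-p)·10 ⇒ p(6) = (1-p)(10) ⇒ p = 5/8

(p,q) = (5/8, 3/4)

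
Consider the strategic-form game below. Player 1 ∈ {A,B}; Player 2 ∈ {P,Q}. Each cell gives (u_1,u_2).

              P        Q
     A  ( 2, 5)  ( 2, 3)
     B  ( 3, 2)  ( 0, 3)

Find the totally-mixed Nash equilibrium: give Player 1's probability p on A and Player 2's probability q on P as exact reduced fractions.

P1 mixes 1/3 on A; P2 mixes 2/3 on P

P1 indiff ⇒ q·2+(1-q)·2 = q·3+(1-q)·0 ⇒ q(-1) = (1-q)(-2) ⇒ q = 2/3
P2 indiff ⇒ p·5+(1-p)·2 = p·3+(1-p)·3 ⇒ p(2) = (1-p)(1) ⇒ p = 1/3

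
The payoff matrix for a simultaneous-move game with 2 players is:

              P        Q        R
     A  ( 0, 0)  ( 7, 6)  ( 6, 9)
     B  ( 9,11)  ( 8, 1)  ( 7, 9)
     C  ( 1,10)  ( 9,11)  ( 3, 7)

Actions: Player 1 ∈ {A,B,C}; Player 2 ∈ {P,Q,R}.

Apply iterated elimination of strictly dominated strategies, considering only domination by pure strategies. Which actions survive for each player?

P1 drop A (B beats it: P:9>0 Q:8>7 R:7>6)
P2 drop R (P beats it: B:11>9 C:10>7)
P1→{B,C} P2→{P,Q}

Survivors P1:{B,C} P2:{P,Q}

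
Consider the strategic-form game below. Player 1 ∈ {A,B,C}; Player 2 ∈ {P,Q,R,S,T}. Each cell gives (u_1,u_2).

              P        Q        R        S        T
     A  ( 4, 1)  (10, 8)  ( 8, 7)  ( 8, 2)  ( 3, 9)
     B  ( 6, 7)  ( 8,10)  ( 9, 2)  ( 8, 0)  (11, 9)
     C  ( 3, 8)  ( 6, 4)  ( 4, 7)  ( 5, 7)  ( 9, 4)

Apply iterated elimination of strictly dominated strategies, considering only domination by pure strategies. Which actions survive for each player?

P1 drop C (B beats it: P:6>3 Q:8>6 R:9>4 S:8>5 T:11>9)
P2 drop P (Q beats it: A:8>1 B:10>7)
P2 drop R (Q beats it: A:8>7 B:10>2)
P2 drop S (Q beats it: A:8>2 B:10>0)
P1→{A,B} P2→{Q,T}

Survivors P1:{A,B} P2:{Q,T}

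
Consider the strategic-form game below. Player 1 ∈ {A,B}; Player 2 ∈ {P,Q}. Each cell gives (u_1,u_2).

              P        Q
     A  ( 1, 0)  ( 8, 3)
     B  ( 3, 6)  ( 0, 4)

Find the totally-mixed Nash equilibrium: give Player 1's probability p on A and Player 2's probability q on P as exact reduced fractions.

P1 indiff ⇒ q·1+(1-q)·8 = q·3+(1-q)·0 ⇒ q(-2) = (1-q)(-8) ⇒ q = 4/5
P2 indiff ⇒ p·0+(1-p)·6 = p·3+(1-p)·4 ⇒ p(-3) = (1-p)(-2) ⇒ p = 2/5

P1 mixes 2/5 on A; P2 mixes 4/5 on P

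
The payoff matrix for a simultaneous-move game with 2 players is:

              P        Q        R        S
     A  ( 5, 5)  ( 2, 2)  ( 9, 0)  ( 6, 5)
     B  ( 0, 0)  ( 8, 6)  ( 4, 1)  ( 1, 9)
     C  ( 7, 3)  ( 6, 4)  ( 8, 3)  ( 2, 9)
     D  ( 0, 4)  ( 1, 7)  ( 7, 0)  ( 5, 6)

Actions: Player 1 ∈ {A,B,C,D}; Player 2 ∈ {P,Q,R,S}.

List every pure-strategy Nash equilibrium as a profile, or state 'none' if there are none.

PSNE = {(A,S)}

(A,P): not NE [P1→C gives 7>5]
(A,Q): not NE [P1→B gives 8>2; P2→S gives 5>2]
(A,R): not NE [P2→S gives 5>0]
(A,S): NE
(B,P): not NE [P1→C gives 7>0; P2→S gives 9>0]
(B,Q): not NE [P2→S gives 9>6]
(B,R): not NE [P1→A gives 9>4; P2→S gives 9>1]
(B,S): not NE [P1→A gives 6>1]
(C,P): not NE [P2→S gives 9>3]
(C,Q): not NE [P1→B gives 8>6; P2→S gives 9>4]
(C,R): not NE [P1→A gives 9>8; P2→S gives 9>3]
(C,S): not NE [P1→A gives 6>2]
(D,P): not NE [P1→C gives 7>0; P2→Q gives 7>4]
(D,Q): not NE [P1→B gives 8>1]
(D,R): not NE [P1→A gives 9>7; P2→Q gives 7>0]
(D,S): not NE [P1→A gives 6>5; P2→Q gives 7>6]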